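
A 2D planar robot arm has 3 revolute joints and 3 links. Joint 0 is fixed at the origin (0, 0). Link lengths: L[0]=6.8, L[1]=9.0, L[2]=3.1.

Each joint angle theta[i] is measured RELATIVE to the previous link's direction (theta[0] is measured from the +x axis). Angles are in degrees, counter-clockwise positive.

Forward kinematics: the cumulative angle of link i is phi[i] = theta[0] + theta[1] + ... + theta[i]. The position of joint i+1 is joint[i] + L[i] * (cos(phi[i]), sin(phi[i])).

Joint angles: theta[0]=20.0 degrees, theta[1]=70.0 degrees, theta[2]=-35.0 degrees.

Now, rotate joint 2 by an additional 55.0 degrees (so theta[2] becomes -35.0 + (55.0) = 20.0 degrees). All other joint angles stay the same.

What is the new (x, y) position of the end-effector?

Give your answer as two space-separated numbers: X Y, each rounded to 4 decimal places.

Answer: 5.3296 14.2388

Derivation:
joint[0] = (0.0000, 0.0000)  (base)
link 0: phi[0] = 20 = 20 deg
  cos(20 deg) = 0.9397, sin(20 deg) = 0.3420
  joint[1] = (0.0000, 0.0000) + 6.8 * (0.9397, 0.3420) = (0.0000 + 6.3899, 0.0000 + 2.3257) = (6.3899, 2.3257)
link 1: phi[1] = 20 + 70 = 90 deg
  cos(90 deg) = 0.0000, sin(90 deg) = 1.0000
  joint[2] = (6.3899, 2.3257) + 9 * (0.0000, 1.0000) = (6.3899 + 0.0000, 2.3257 + 9.0000) = (6.3899, 11.3257)
link 2: phi[2] = 20 + 70 + 20 = 110 deg
  cos(110 deg) = -0.3420, sin(110 deg) = 0.9397
  joint[3] = (6.3899, 11.3257) + 3.1 * (-0.3420, 0.9397) = (6.3899 + -1.0603, 11.3257 + 2.9130) = (5.3296, 14.2388)
End effector: (5.3296, 14.2388)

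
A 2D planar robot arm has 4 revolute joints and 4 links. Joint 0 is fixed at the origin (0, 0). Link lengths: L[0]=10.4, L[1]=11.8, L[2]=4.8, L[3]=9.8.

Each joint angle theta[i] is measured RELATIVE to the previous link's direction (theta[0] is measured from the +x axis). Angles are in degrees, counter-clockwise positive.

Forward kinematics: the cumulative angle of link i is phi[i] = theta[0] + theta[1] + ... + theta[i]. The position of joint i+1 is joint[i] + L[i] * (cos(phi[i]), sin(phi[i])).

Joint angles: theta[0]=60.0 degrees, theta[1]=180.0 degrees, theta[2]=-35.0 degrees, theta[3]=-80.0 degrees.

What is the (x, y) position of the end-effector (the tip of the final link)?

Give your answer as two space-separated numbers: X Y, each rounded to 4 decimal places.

joint[0] = (0.0000, 0.0000)  (base)
link 0: phi[0] = 60 = 60 deg
  cos(60 deg) = 0.5000, sin(60 deg) = 0.8660
  joint[1] = (0.0000, 0.0000) + 10.4 * (0.5000, 0.8660) = (0.0000 + 5.2000, 0.0000 + 9.0067) = (5.2000, 9.0067)
link 1: phi[1] = 60 + 180 = 240 deg
  cos(240 deg) = -0.5000, sin(240 deg) = -0.8660
  joint[2] = (5.2000, 9.0067) + 11.8 * (-0.5000, -0.8660) = (5.2000 + -5.9000, 9.0067 + -10.2191) = (-0.7000, -1.2124)
link 2: phi[2] = 60 + 180 + -35 = 205 deg
  cos(205 deg) = -0.9063, sin(205 deg) = -0.4226
  joint[3] = (-0.7000, -1.2124) + 4.8 * (-0.9063, -0.4226) = (-0.7000 + -4.3503, -1.2124 + -2.0286) = (-5.0503, -3.2410)
link 3: phi[3] = 60 + 180 + -35 + -80 = 125 deg
  cos(125 deg) = -0.5736, sin(125 deg) = 0.8192
  joint[4] = (-5.0503, -3.2410) + 9.8 * (-0.5736, 0.8192) = (-5.0503 + -5.6210, -3.2410 + 8.0277) = (-10.6713, 4.7867)
End effector: (-10.6713, 4.7867)

Answer: -10.6713 4.7867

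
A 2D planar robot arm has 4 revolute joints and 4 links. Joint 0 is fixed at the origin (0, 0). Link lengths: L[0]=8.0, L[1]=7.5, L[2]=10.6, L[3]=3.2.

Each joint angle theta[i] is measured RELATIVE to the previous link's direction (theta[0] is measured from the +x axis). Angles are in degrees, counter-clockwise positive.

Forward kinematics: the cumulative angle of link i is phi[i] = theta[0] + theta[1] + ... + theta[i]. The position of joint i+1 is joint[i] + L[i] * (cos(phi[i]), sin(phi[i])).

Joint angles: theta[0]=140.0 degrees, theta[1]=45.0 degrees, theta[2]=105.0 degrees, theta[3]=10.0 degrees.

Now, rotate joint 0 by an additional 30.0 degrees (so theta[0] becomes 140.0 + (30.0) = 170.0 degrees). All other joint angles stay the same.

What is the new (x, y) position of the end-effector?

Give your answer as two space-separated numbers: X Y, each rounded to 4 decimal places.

joint[0] = (0.0000, 0.0000)  (base)
link 0: phi[0] = 170 = 170 deg
  cos(170 deg) = -0.9848, sin(170 deg) = 0.1736
  joint[1] = (0.0000, 0.0000) + 8 * (-0.9848, 0.1736) = (0.0000 + -7.8785, 0.0000 + 1.3892) = (-7.8785, 1.3892)
link 1: phi[1] = 170 + 45 = 215 deg
  cos(215 deg) = -0.8192, sin(215 deg) = -0.5736
  joint[2] = (-7.8785, 1.3892) + 7.5 * (-0.8192, -0.5736) = (-7.8785 + -6.1436, 1.3892 + -4.3018) = (-14.0221, -2.9126)
link 2: phi[2] = 170 + 45 + 105 = 320 deg
  cos(320 deg) = 0.7660, sin(320 deg) = -0.6428
  joint[3] = (-14.0221, -2.9126) + 10.6 * (0.7660, -0.6428) = (-14.0221 + 8.1201, -2.9126 + -6.8135) = (-5.9020, -9.7262)
link 3: phi[3] = 170 + 45 + 105 + 10 = 330 deg
  cos(330 deg) = 0.8660, sin(330 deg) = -0.5000
  joint[4] = (-5.9020, -9.7262) + 3.2 * (0.8660, -0.5000) = (-5.9020 + 2.7713, -9.7262 + -1.6000) = (-3.1307, -11.3262)
End effector: (-3.1307, -11.3262)

Answer: -3.1307 -11.3262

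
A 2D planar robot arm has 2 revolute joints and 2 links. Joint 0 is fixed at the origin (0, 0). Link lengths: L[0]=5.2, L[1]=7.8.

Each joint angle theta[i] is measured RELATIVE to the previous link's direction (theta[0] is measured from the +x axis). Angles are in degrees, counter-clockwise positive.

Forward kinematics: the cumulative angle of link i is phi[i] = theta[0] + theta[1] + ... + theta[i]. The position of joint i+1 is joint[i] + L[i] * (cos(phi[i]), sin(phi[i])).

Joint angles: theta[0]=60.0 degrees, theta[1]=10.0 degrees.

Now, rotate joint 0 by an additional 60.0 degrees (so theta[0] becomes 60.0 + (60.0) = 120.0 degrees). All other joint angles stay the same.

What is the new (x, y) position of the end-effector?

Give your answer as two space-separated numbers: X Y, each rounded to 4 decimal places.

joint[0] = (0.0000, 0.0000)  (base)
link 0: phi[0] = 120 = 120 deg
  cos(120 deg) = -0.5000, sin(120 deg) = 0.8660
  joint[1] = (0.0000, 0.0000) + 5.2 * (-0.5000, 0.8660) = (0.0000 + -2.6000, 0.0000 + 4.5033) = (-2.6000, 4.5033)
link 1: phi[1] = 120 + 10 = 130 deg
  cos(130 deg) = -0.6428, sin(130 deg) = 0.7660
  joint[2] = (-2.6000, 4.5033) + 7.8 * (-0.6428, 0.7660) = (-2.6000 + -5.0137, 4.5033 + 5.9751) = (-7.6137, 10.4785)
End effector: (-7.6137, 10.4785)

Answer: -7.6137 10.4785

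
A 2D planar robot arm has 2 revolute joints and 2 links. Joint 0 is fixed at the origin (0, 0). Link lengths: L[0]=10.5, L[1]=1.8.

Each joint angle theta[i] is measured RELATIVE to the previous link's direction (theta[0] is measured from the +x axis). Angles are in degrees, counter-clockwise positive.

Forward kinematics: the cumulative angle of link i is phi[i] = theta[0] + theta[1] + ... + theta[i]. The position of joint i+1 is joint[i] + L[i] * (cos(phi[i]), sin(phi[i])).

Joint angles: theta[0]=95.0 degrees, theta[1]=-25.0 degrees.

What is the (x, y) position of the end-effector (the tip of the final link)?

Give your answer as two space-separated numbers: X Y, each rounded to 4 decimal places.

Answer: -0.2995 12.1515

Derivation:
joint[0] = (0.0000, 0.0000)  (base)
link 0: phi[0] = 95 = 95 deg
  cos(95 deg) = -0.0872, sin(95 deg) = 0.9962
  joint[1] = (0.0000, 0.0000) + 10.5 * (-0.0872, 0.9962) = (0.0000 + -0.9151, 0.0000 + 10.4600) = (-0.9151, 10.4600)
link 1: phi[1] = 95 + -25 = 70 deg
  cos(70 deg) = 0.3420, sin(70 deg) = 0.9397
  joint[2] = (-0.9151, 10.4600) + 1.8 * (0.3420, 0.9397) = (-0.9151 + 0.6156, 10.4600 + 1.6914) = (-0.2995, 12.1515)
End effector: (-0.2995, 12.1515)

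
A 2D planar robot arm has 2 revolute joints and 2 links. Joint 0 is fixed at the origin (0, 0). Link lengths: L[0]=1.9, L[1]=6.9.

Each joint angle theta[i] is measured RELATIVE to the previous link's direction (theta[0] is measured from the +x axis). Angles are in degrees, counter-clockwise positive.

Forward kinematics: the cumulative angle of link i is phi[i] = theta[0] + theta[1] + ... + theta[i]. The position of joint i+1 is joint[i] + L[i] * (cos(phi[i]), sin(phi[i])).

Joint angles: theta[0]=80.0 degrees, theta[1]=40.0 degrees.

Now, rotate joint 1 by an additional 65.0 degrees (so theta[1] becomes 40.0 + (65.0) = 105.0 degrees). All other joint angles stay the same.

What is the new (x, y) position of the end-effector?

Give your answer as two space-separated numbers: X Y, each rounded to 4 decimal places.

Answer: -6.5438 1.2698

Derivation:
joint[0] = (0.0000, 0.0000)  (base)
link 0: phi[0] = 80 = 80 deg
  cos(80 deg) = 0.1736, sin(80 deg) = 0.9848
  joint[1] = (0.0000, 0.0000) + 1.9 * (0.1736, 0.9848) = (0.0000 + 0.3299, 0.0000 + 1.8711) = (0.3299, 1.8711)
link 1: phi[1] = 80 + 105 = 185 deg
  cos(185 deg) = -0.9962, sin(185 deg) = -0.0872
  joint[2] = (0.3299, 1.8711) + 6.9 * (-0.9962, -0.0872) = (0.3299 + -6.8737, 1.8711 + -0.6014) = (-6.5438, 1.2698)
End effector: (-6.5438, 1.2698)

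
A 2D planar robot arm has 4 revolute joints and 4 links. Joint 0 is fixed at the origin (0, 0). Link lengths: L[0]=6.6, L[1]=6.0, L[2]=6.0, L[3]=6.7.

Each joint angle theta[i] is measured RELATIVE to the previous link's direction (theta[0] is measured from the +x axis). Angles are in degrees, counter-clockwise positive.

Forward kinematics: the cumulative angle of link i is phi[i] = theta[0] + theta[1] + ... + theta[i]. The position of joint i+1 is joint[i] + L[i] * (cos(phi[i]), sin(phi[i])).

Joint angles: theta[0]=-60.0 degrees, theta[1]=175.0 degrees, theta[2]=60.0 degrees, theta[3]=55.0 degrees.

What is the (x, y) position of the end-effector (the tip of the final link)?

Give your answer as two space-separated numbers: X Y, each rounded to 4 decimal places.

joint[0] = (0.0000, 0.0000)  (base)
link 0: phi[0] = -60 = -60 deg
  cos(-60 deg) = 0.5000, sin(-60 deg) = -0.8660
  joint[1] = (0.0000, 0.0000) + 6.6 * (0.5000, -0.8660) = (0.0000 + 3.3000, 0.0000 + -5.7158) = (3.3000, -5.7158)
link 1: phi[1] = -60 + 175 = 115 deg
  cos(115 deg) = -0.4226, sin(115 deg) = 0.9063
  joint[2] = (3.3000, -5.7158) + 6 * (-0.4226, 0.9063) = (3.3000 + -2.5357, -5.7158 + 5.4378) = (0.7643, -0.2779)
link 2: phi[2] = -60 + 175 + 60 = 175 deg
  cos(175 deg) = -0.9962, sin(175 deg) = 0.0872
  joint[3] = (0.7643, -0.2779) + 6 * (-0.9962, 0.0872) = (0.7643 + -5.9772, -0.2779 + 0.5229) = (-5.2129, 0.2450)
link 3: phi[3] = -60 + 175 + 60 + 55 = 230 deg
  cos(230 deg) = -0.6428, sin(230 deg) = -0.7660
  joint[4] = (-5.2129, 0.2450) + 6.7 * (-0.6428, -0.7660) = (-5.2129 + -4.3067, 0.2450 + -5.1325) = (-9.5196, -4.8875)
End effector: (-9.5196, -4.8875)

Answer: -9.5196 -4.8875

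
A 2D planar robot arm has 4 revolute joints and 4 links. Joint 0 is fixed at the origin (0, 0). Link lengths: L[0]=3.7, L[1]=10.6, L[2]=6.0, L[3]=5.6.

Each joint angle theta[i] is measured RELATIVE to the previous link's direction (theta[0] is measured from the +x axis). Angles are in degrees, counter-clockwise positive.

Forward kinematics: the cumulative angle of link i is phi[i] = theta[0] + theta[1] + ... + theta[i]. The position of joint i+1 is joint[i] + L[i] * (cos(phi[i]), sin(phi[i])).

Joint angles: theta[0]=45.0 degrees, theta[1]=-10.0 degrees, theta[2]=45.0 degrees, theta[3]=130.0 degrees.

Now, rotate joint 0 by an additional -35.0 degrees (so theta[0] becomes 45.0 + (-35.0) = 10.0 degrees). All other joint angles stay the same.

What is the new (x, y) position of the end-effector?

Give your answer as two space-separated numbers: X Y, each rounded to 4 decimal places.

joint[0] = (0.0000, 0.0000)  (base)
link 0: phi[0] = 10 = 10 deg
  cos(10 deg) = 0.9848, sin(10 deg) = 0.1736
  joint[1] = (0.0000, 0.0000) + 3.7 * (0.9848, 0.1736) = (0.0000 + 3.6438, 0.0000 + 0.6425) = (3.6438, 0.6425)
link 1: phi[1] = 10 + -10 = 0 deg
  cos(0 deg) = 1.0000, sin(0 deg) = 0.0000
  joint[2] = (3.6438, 0.6425) + 10.6 * (1.0000, 0.0000) = (3.6438 + 10.6000, 0.6425 + 0.0000) = (14.2438, 0.6425)
link 2: phi[2] = 10 + -10 + 45 = 45 deg
  cos(45 deg) = 0.7071, sin(45 deg) = 0.7071
  joint[3] = (14.2438, 0.6425) + 6 * (0.7071, 0.7071) = (14.2438 + 4.2426, 0.6425 + 4.2426) = (18.4864, 4.8851)
link 3: phi[3] = 10 + -10 + 45 + 130 = 175 deg
  cos(175 deg) = -0.9962, sin(175 deg) = 0.0872
  joint[4] = (18.4864, 4.8851) + 5.6 * (-0.9962, 0.0872) = (18.4864 + -5.5787, 4.8851 + 0.4881) = (12.9077, 5.3732)
End effector: (12.9077, 5.3732)

Answer: 12.9077 5.3732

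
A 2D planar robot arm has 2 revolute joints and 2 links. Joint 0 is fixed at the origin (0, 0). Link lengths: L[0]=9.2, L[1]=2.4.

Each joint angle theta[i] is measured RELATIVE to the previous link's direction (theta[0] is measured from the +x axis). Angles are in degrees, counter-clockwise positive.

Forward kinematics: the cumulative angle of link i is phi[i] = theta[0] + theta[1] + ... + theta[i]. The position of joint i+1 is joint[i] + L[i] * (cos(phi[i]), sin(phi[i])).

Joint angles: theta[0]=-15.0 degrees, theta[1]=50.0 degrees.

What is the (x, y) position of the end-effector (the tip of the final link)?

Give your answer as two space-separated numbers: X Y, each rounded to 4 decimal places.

Answer: 10.8525 -1.0046

Derivation:
joint[0] = (0.0000, 0.0000)  (base)
link 0: phi[0] = -15 = -15 deg
  cos(-15 deg) = 0.9659, sin(-15 deg) = -0.2588
  joint[1] = (0.0000, 0.0000) + 9.2 * (0.9659, -0.2588) = (0.0000 + 8.8865, 0.0000 + -2.3811) = (8.8865, -2.3811)
link 1: phi[1] = -15 + 50 = 35 deg
  cos(35 deg) = 0.8192, sin(35 deg) = 0.5736
  joint[2] = (8.8865, -2.3811) + 2.4 * (0.8192, 0.5736) = (8.8865 + 1.9660, -2.3811 + 1.3766) = (10.8525, -1.0046)
End effector: (10.8525, -1.0046)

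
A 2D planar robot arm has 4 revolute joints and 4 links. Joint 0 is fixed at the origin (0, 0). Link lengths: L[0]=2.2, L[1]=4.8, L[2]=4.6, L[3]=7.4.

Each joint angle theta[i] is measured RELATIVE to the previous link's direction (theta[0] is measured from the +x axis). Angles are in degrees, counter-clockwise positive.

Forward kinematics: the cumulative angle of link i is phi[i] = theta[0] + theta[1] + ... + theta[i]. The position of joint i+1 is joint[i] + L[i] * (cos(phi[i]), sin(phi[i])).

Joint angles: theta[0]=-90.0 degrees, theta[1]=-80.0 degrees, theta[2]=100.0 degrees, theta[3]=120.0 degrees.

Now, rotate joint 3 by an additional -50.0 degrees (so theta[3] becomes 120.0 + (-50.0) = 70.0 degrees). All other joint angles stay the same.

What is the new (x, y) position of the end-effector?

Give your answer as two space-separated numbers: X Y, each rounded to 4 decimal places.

joint[0] = (0.0000, 0.0000)  (base)
link 0: phi[0] = -90 = -90 deg
  cos(-90 deg) = 0.0000, sin(-90 deg) = -1.0000
  joint[1] = (0.0000, 0.0000) + 2.2 * (0.0000, -1.0000) = (0.0000 + 0.0000, 0.0000 + -2.2000) = (0.0000, -2.2000)
link 1: phi[1] = -90 + -80 = -170 deg
  cos(-170 deg) = -0.9848, sin(-170 deg) = -0.1736
  joint[2] = (0.0000, -2.2000) + 4.8 * (-0.9848, -0.1736) = (0.0000 + -4.7271, -2.2000 + -0.8335) = (-4.7271, -3.0335)
link 2: phi[2] = -90 + -80 + 100 = -70 deg
  cos(-70 deg) = 0.3420, sin(-70 deg) = -0.9397
  joint[3] = (-4.7271, -3.0335) + 4.6 * (0.3420, -0.9397) = (-4.7271 + 1.5733, -3.0335 + -4.3226) = (-3.1538, -7.3561)
link 3: phi[3] = -90 + -80 + 100 + 70 = 0 deg
  cos(0 deg) = 1.0000, sin(0 deg) = 0.0000
  joint[4] = (-3.1538, -7.3561) + 7.4 * (1.0000, 0.0000) = (-3.1538 + 7.4000, -7.3561 + 0.0000) = (4.2462, -7.3561)
End effector: (4.2462, -7.3561)

Answer: 4.2462 -7.3561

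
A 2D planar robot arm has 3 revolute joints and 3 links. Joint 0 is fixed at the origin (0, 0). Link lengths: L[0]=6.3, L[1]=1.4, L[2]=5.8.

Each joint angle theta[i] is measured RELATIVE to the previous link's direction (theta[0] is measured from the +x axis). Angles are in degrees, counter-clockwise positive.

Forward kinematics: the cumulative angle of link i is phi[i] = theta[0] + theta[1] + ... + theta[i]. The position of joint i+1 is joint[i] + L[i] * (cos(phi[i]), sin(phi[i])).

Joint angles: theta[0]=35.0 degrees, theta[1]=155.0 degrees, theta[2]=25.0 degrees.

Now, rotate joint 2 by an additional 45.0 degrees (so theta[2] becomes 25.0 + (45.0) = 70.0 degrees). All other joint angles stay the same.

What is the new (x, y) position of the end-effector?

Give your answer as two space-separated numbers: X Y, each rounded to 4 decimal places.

joint[0] = (0.0000, 0.0000)  (base)
link 0: phi[0] = 35 = 35 deg
  cos(35 deg) = 0.8192, sin(35 deg) = 0.5736
  joint[1] = (0.0000, 0.0000) + 6.3 * (0.8192, 0.5736) = (0.0000 + 5.1607, 0.0000 + 3.6135) = (5.1607, 3.6135)
link 1: phi[1] = 35 + 155 = 190 deg
  cos(190 deg) = -0.9848, sin(190 deg) = -0.1736
  joint[2] = (5.1607, 3.6135) + 1.4 * (-0.9848, -0.1736) = (5.1607 + -1.3787, 3.6135 + -0.2431) = (3.7819, 3.3704)
link 2: phi[2] = 35 + 155 + 70 = 260 deg
  cos(260 deg) = -0.1736, sin(260 deg) = -0.9848
  joint[3] = (3.7819, 3.3704) + 5.8 * (-0.1736, -0.9848) = (3.7819 + -1.0072, 3.3704 + -5.7119) = (2.7748, -2.3415)
End effector: (2.7748, -2.3415)

Answer: 2.7748 -2.3415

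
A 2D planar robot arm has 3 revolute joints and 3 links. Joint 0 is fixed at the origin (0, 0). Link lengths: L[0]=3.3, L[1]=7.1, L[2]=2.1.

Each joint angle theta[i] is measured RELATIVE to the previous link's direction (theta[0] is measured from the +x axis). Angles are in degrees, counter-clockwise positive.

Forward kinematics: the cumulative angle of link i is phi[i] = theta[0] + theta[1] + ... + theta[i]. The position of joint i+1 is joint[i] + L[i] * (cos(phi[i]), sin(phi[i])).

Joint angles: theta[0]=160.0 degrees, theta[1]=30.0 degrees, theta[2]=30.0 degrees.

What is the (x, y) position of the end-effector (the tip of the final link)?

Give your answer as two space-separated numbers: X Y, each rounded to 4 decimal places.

joint[0] = (0.0000, 0.0000)  (base)
link 0: phi[0] = 160 = 160 deg
  cos(160 deg) = -0.9397, sin(160 deg) = 0.3420
  joint[1] = (0.0000, 0.0000) + 3.3 * (-0.9397, 0.3420) = (0.0000 + -3.1010, 0.0000 + 1.1287) = (-3.1010, 1.1287)
link 1: phi[1] = 160 + 30 = 190 deg
  cos(190 deg) = -0.9848, sin(190 deg) = -0.1736
  joint[2] = (-3.1010, 1.1287) + 7.1 * (-0.9848, -0.1736) = (-3.1010 + -6.9921, 1.1287 + -1.2329) = (-10.0931, -0.1042)
link 2: phi[2] = 160 + 30 + 30 = 220 deg
  cos(220 deg) = -0.7660, sin(220 deg) = -0.6428
  joint[3] = (-10.0931, -0.1042) + 2.1 * (-0.7660, -0.6428) = (-10.0931 + -1.6087, -0.1042 + -1.3499) = (-11.7018, -1.4541)
End effector: (-11.7018, -1.4541)

Answer: -11.7018 -1.4541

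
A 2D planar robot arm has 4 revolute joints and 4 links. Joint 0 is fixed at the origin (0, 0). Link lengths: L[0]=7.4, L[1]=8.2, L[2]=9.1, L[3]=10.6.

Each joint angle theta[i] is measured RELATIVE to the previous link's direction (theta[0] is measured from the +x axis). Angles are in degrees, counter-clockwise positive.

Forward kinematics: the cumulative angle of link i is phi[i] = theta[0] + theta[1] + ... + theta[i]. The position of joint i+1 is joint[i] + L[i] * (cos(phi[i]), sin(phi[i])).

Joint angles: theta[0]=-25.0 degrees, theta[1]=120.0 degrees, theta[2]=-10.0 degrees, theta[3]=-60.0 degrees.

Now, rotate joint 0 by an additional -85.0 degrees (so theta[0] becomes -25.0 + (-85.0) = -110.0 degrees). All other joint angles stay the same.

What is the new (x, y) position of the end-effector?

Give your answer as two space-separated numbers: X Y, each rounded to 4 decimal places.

Answer: 19.9445 -14.7097

Derivation:
joint[0] = (0.0000, 0.0000)  (base)
link 0: phi[0] = -110 = -110 deg
  cos(-110 deg) = -0.3420, sin(-110 deg) = -0.9397
  joint[1] = (0.0000, 0.0000) + 7.4 * (-0.3420, -0.9397) = (0.0000 + -2.5309, 0.0000 + -6.9537) = (-2.5309, -6.9537)
link 1: phi[1] = -110 + 120 = 10 deg
  cos(10 deg) = 0.9848, sin(10 deg) = 0.1736
  joint[2] = (-2.5309, -6.9537) + 8.2 * (0.9848, 0.1736) = (-2.5309 + 8.0754, -6.9537 + 1.4239) = (5.5445, -5.5298)
link 2: phi[2] = -110 + 120 + -10 = 0 deg
  cos(0 deg) = 1.0000, sin(0 deg) = 0.0000
  joint[3] = (5.5445, -5.5298) + 9.1 * (1.0000, 0.0000) = (5.5445 + 9.1000, -5.5298 + 0.0000) = (14.6445, -5.5298)
link 3: phi[3] = -110 + 120 + -10 + -60 = -60 deg
  cos(-60 deg) = 0.5000, sin(-60 deg) = -0.8660
  joint[4] = (14.6445, -5.5298) + 10.6 * (0.5000, -0.8660) = (14.6445 + 5.3000, -5.5298 + -9.1799) = (19.9445, -14.7097)
End effector: (19.9445, -14.7097)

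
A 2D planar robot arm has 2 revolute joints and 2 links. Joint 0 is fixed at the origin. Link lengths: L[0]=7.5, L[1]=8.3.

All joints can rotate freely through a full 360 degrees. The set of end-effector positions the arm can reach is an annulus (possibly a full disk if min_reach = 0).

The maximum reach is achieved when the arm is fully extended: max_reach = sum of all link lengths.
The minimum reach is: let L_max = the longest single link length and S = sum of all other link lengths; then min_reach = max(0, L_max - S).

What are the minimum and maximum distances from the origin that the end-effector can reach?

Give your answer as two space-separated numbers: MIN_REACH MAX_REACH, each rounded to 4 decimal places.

Link lengths: [7.5, 8.3]
max_reach = 7.5 + 8.3 = 15.8
L_max = max([7.5, 8.3]) = 8.3
S (sum of others) = 15.8 - 8.3 = 7.5
min_reach = max(0, 8.3 - 7.5) = max(0, 0.8) = 0.8

Answer: 0.8000 15.8000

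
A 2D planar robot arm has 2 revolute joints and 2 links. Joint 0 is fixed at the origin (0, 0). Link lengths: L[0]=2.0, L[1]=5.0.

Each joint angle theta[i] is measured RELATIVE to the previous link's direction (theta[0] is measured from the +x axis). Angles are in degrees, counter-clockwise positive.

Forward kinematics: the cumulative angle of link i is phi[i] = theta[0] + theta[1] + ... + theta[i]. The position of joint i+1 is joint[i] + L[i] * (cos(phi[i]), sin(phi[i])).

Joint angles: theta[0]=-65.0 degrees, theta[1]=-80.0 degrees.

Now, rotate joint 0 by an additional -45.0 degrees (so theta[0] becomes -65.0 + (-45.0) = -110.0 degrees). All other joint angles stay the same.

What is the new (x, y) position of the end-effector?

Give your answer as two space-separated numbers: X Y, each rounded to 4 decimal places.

Answer: -5.6081 -1.0111

Derivation:
joint[0] = (0.0000, 0.0000)  (base)
link 0: phi[0] = -110 = -110 deg
  cos(-110 deg) = -0.3420, sin(-110 deg) = -0.9397
  joint[1] = (0.0000, 0.0000) + 2 * (-0.3420, -0.9397) = (0.0000 + -0.6840, 0.0000 + -1.8794) = (-0.6840, -1.8794)
link 1: phi[1] = -110 + -80 = -190 deg
  cos(-190 deg) = -0.9848, sin(-190 deg) = 0.1736
  joint[2] = (-0.6840, -1.8794) + 5 * (-0.9848, 0.1736) = (-0.6840 + -4.9240, -1.8794 + 0.8682) = (-5.6081, -1.0111)
End effector: (-5.6081, -1.0111)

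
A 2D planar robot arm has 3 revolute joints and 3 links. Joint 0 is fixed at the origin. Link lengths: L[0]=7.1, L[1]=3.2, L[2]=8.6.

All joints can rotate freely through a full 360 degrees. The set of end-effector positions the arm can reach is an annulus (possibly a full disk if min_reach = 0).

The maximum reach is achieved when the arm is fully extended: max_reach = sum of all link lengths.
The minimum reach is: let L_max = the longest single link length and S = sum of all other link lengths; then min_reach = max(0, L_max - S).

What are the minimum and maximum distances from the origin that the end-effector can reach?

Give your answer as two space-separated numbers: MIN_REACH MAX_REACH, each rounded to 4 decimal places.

Answer: 0.0000 18.9000

Derivation:
Link lengths: [7.1, 3.2, 8.6]
max_reach = 7.1 + 3.2 + 8.6 = 18.9
L_max = max([7.1, 3.2, 8.6]) = 8.6
S (sum of others) = 18.9 - 8.6 = 10.3
min_reach = max(0, 8.6 - 10.3) = max(0, -1.7) = 0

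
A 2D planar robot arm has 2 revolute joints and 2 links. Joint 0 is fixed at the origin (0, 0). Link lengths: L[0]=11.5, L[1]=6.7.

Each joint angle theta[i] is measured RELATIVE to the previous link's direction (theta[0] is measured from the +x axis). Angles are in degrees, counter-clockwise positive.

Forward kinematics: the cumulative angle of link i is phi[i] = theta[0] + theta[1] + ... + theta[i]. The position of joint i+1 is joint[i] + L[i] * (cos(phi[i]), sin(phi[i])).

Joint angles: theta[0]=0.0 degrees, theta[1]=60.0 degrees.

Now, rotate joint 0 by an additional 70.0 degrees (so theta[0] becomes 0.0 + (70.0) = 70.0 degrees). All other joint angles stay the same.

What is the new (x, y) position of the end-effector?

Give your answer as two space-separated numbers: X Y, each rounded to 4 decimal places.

Answer: -0.3734 15.9390

Derivation:
joint[0] = (0.0000, 0.0000)  (base)
link 0: phi[0] = 70 = 70 deg
  cos(70 deg) = 0.3420, sin(70 deg) = 0.9397
  joint[1] = (0.0000, 0.0000) + 11.5 * (0.3420, 0.9397) = (0.0000 + 3.9332, 0.0000 + 10.8065) = (3.9332, 10.8065)
link 1: phi[1] = 70 + 60 = 130 deg
  cos(130 deg) = -0.6428, sin(130 deg) = 0.7660
  joint[2] = (3.9332, 10.8065) + 6.7 * (-0.6428, 0.7660) = (3.9332 + -4.3067, 10.8065 + 5.1325) = (-0.3734, 15.9390)
End effector: (-0.3734, 15.9390)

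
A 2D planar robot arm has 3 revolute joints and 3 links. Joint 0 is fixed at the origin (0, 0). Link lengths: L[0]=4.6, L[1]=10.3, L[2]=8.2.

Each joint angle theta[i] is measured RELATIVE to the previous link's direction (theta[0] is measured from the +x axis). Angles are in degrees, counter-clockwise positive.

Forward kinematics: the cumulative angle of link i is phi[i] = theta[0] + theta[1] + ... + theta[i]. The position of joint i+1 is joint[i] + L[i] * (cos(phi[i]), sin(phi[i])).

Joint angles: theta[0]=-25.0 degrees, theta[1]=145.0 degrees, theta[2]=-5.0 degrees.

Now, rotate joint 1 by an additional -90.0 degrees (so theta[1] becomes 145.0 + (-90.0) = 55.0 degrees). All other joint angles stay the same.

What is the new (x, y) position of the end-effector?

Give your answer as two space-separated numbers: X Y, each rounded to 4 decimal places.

joint[0] = (0.0000, 0.0000)  (base)
link 0: phi[0] = -25 = -25 deg
  cos(-25 deg) = 0.9063, sin(-25 deg) = -0.4226
  joint[1] = (0.0000, 0.0000) + 4.6 * (0.9063, -0.4226) = (0.0000 + 4.1690, 0.0000 + -1.9440) = (4.1690, -1.9440)
link 1: phi[1] = -25 + 55 = 30 deg
  cos(30 deg) = 0.8660, sin(30 deg) = 0.5000
  joint[2] = (4.1690, -1.9440) + 10.3 * (0.8660, 0.5000) = (4.1690 + 8.9201, -1.9440 + 5.1500) = (13.0891, 3.2060)
link 2: phi[2] = -25 + 55 + -5 = 25 deg
  cos(25 deg) = 0.9063, sin(25 deg) = 0.4226
  joint[3] = (13.0891, 3.2060) + 8.2 * (0.9063, 0.4226) = (13.0891 + 7.4317, 3.2060 + 3.4655) = (20.5208, 6.6714)
End effector: (20.5208, 6.6714)

Answer: 20.5208 6.6714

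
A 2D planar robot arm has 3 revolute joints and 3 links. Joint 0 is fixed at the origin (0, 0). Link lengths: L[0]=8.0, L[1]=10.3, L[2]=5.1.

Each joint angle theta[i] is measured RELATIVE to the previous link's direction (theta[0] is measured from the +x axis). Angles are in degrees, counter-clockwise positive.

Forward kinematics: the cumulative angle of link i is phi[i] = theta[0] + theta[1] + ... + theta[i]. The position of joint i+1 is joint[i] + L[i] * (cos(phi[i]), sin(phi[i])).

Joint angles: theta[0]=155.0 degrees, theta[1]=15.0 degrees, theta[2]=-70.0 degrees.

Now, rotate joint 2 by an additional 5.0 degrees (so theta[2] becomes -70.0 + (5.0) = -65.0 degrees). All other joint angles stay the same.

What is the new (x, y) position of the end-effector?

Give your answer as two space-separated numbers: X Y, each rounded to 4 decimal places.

joint[0] = (0.0000, 0.0000)  (base)
link 0: phi[0] = 155 = 155 deg
  cos(155 deg) = -0.9063, sin(155 deg) = 0.4226
  joint[1] = (0.0000, 0.0000) + 8 * (-0.9063, 0.4226) = (0.0000 + -7.2505, 0.0000 + 3.3809) = (-7.2505, 3.3809)
link 1: phi[1] = 155 + 15 = 170 deg
  cos(170 deg) = -0.9848, sin(170 deg) = 0.1736
  joint[2] = (-7.2505, 3.3809) + 10.3 * (-0.9848, 0.1736) = (-7.2505 + -10.1435, 3.3809 + 1.7886) = (-17.3940, 5.1695)
link 2: phi[2] = 155 + 15 + -65 = 105 deg
  cos(105 deg) = -0.2588, sin(105 deg) = 0.9659
  joint[3] = (-17.3940, 5.1695) + 5.1 * (-0.2588, 0.9659) = (-17.3940 + -1.3200, 5.1695 + 4.9262) = (-18.7140, 10.0957)
End effector: (-18.7140, 10.0957)

Answer: -18.7140 10.0957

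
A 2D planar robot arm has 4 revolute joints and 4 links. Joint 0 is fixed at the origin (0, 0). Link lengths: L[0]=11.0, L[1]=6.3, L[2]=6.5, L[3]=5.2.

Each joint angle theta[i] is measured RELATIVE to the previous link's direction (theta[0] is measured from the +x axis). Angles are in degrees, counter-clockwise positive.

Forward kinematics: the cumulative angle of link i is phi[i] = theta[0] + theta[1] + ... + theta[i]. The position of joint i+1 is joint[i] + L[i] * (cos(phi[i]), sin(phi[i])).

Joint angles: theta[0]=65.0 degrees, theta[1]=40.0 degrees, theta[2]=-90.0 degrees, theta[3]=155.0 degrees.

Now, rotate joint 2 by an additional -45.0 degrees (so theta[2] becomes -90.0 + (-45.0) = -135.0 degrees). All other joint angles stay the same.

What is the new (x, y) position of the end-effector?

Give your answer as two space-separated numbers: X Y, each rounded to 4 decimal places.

Answer: 5.6648 17.0643

Derivation:
joint[0] = (0.0000, 0.0000)  (base)
link 0: phi[0] = 65 = 65 deg
  cos(65 deg) = 0.4226, sin(65 deg) = 0.9063
  joint[1] = (0.0000, 0.0000) + 11 * (0.4226, 0.9063) = (0.0000 + 4.6488, 0.0000 + 9.9694) = (4.6488, 9.9694)
link 1: phi[1] = 65 + 40 = 105 deg
  cos(105 deg) = -0.2588, sin(105 deg) = 0.9659
  joint[2] = (4.6488, 9.9694) + 6.3 * (-0.2588, 0.9659) = (4.6488 + -1.6306, 9.9694 + 6.0853) = (3.0182, 16.0547)
link 2: phi[2] = 65 + 40 + -135 = -30 deg
  cos(-30 deg) = 0.8660, sin(-30 deg) = -0.5000
  joint[3] = (3.0182, 16.0547) + 6.5 * (0.8660, -0.5000) = (3.0182 + 5.6292, 16.0547 + -3.2500) = (8.6474, 12.8047)
link 3: phi[3] = 65 + 40 + -135 + 155 = 125 deg
  cos(125 deg) = -0.5736, sin(125 deg) = 0.8192
  joint[4] = (8.6474, 12.8047) + 5.2 * (-0.5736, 0.8192) = (8.6474 + -2.9826, 12.8047 + 4.2596) = (5.6648, 17.0643)
End effector: (5.6648, 17.0643)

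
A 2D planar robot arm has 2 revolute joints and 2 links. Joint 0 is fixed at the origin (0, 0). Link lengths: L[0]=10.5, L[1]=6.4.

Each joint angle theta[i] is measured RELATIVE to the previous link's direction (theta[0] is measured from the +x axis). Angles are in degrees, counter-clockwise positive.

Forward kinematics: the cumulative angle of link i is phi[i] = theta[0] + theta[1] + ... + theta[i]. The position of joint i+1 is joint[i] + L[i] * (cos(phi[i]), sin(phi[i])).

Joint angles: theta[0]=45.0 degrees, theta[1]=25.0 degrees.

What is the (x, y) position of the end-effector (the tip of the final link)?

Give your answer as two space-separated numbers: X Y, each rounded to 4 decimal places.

Answer: 9.6136 13.4387

Derivation:
joint[0] = (0.0000, 0.0000)  (base)
link 0: phi[0] = 45 = 45 deg
  cos(45 deg) = 0.7071, sin(45 deg) = 0.7071
  joint[1] = (0.0000, 0.0000) + 10.5 * (0.7071, 0.7071) = (0.0000 + 7.4246, 0.0000 + 7.4246) = (7.4246, 7.4246)
link 1: phi[1] = 45 + 25 = 70 deg
  cos(70 deg) = 0.3420, sin(70 deg) = 0.9397
  joint[2] = (7.4246, 7.4246) + 6.4 * (0.3420, 0.9397) = (7.4246 + 2.1889, 7.4246 + 6.0140) = (9.6136, 13.4387)
End effector: (9.6136, 13.4387)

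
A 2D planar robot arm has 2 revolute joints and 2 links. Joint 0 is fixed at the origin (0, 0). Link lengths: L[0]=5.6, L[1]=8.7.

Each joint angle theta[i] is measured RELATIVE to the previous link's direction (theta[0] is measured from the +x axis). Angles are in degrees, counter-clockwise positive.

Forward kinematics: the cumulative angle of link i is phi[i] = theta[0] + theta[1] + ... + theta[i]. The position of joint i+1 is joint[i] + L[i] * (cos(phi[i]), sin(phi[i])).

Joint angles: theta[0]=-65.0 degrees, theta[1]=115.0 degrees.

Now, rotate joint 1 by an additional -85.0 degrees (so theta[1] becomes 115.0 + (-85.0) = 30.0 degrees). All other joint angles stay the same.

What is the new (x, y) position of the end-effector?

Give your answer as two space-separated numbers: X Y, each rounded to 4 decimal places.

joint[0] = (0.0000, 0.0000)  (base)
link 0: phi[0] = -65 = -65 deg
  cos(-65 deg) = 0.4226, sin(-65 deg) = -0.9063
  joint[1] = (0.0000, 0.0000) + 5.6 * (0.4226, -0.9063) = (0.0000 + 2.3667, 0.0000 + -5.0753) = (2.3667, -5.0753)
link 1: phi[1] = -65 + 30 = -35 deg
  cos(-35 deg) = 0.8192, sin(-35 deg) = -0.5736
  joint[2] = (2.3667, -5.0753) + 8.7 * (0.8192, -0.5736) = (2.3667 + 7.1266, -5.0753 + -4.9901) = (9.4933, -10.0654)
End effector: (9.4933, -10.0654)

Answer: 9.4933 -10.0654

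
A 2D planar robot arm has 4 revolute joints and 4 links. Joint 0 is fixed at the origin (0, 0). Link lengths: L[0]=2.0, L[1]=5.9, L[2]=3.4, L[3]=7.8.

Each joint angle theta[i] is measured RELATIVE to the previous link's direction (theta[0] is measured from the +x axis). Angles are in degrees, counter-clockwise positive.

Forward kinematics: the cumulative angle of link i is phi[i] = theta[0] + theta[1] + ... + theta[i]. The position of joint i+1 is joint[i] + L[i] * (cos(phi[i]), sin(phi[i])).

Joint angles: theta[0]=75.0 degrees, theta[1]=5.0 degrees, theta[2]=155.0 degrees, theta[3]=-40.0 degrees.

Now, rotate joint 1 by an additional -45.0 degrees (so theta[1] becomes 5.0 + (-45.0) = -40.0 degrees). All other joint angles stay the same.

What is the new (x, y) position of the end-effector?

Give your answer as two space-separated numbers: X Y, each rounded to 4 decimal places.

Answer: -4.7527 8.6255

Derivation:
joint[0] = (0.0000, 0.0000)  (base)
link 0: phi[0] = 75 = 75 deg
  cos(75 deg) = 0.2588, sin(75 deg) = 0.9659
  joint[1] = (0.0000, 0.0000) + 2 * (0.2588, 0.9659) = (0.0000 + 0.5176, 0.0000 + 1.9319) = (0.5176, 1.9319)
link 1: phi[1] = 75 + -40 = 35 deg
  cos(35 deg) = 0.8192, sin(35 deg) = 0.5736
  joint[2] = (0.5176, 1.9319) + 5.9 * (0.8192, 0.5736) = (0.5176 + 4.8330, 1.9319 + 3.3841) = (5.3506, 5.3160)
link 2: phi[2] = 75 + -40 + 155 = 190 deg
  cos(190 deg) = -0.9848, sin(190 deg) = -0.1736
  joint[3] = (5.3506, 5.3160) + 3.4 * (-0.9848, -0.1736) = (5.3506 + -3.3483, 5.3160 + -0.5904) = (2.0023, 4.7255)
link 3: phi[3] = 75 + -40 + 155 + -40 = 150 deg
  cos(150 deg) = -0.8660, sin(150 deg) = 0.5000
  joint[4] = (2.0023, 4.7255) + 7.8 * (-0.8660, 0.5000) = (2.0023 + -6.7550, 4.7255 + 3.9000) = (-4.7527, 8.6255)
End effector: (-4.7527, 8.6255)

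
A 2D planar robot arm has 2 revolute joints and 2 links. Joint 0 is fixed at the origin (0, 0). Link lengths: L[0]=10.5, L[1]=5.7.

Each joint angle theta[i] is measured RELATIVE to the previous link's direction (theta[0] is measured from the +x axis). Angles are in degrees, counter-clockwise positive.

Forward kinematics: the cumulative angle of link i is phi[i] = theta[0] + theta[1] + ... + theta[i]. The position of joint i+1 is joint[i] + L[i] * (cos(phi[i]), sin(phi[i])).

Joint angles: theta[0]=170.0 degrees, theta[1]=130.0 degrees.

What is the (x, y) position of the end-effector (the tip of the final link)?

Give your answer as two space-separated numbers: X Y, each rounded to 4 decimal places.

joint[0] = (0.0000, 0.0000)  (base)
link 0: phi[0] = 170 = 170 deg
  cos(170 deg) = -0.9848, sin(170 deg) = 0.1736
  joint[1] = (0.0000, 0.0000) + 10.5 * (-0.9848, 0.1736) = (0.0000 + -10.3405, 0.0000 + 1.8233) = (-10.3405, 1.8233)
link 1: phi[1] = 170 + 130 = 300 deg
  cos(300 deg) = 0.5000, sin(300 deg) = -0.8660
  joint[2] = (-10.3405, 1.8233) + 5.7 * (0.5000, -0.8660) = (-10.3405 + 2.8500, 1.8233 + -4.9363) = (-7.4905, -3.1130)
End effector: (-7.4905, -3.1130)

Answer: -7.4905 -3.1130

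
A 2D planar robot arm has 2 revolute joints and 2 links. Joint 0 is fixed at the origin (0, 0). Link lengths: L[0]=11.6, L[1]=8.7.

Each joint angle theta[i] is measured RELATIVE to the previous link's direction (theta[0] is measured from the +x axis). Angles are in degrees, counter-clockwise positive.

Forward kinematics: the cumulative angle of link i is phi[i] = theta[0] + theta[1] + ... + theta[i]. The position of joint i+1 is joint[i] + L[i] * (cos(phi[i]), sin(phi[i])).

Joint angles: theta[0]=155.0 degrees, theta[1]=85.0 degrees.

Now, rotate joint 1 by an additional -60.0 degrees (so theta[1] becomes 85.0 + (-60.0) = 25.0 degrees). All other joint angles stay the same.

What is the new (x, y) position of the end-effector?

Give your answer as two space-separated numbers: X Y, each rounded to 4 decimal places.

joint[0] = (0.0000, 0.0000)  (base)
link 0: phi[0] = 155 = 155 deg
  cos(155 deg) = -0.9063, sin(155 deg) = 0.4226
  joint[1] = (0.0000, 0.0000) + 11.6 * (-0.9063, 0.4226) = (0.0000 + -10.5132, 0.0000 + 4.9024) = (-10.5132, 4.9024)
link 1: phi[1] = 155 + 25 = 180 deg
  cos(180 deg) = -1.0000, sin(180 deg) = 0.0000
  joint[2] = (-10.5132, 4.9024) + 8.7 * (-1.0000, 0.0000) = (-10.5132 + -8.7000, 4.9024 + 0.0000) = (-19.2132, 4.9024)
End effector: (-19.2132, 4.9024)

Answer: -19.2132 4.9024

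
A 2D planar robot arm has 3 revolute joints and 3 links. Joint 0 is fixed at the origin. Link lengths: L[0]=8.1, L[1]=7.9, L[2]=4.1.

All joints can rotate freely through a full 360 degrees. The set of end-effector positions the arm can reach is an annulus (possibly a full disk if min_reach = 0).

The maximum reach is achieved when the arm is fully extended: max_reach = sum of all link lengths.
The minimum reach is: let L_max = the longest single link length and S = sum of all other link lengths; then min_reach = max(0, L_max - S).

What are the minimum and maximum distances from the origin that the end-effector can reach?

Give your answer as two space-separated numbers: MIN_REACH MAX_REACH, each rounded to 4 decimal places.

Answer: 0.0000 20.1000

Derivation:
Link lengths: [8.1, 7.9, 4.1]
max_reach = 8.1 + 7.9 + 4.1 = 20.1
L_max = max([8.1, 7.9, 4.1]) = 8.1
S (sum of others) = 20.1 - 8.1 = 12
min_reach = max(0, 8.1 - 12) = max(0, -3.9) = 0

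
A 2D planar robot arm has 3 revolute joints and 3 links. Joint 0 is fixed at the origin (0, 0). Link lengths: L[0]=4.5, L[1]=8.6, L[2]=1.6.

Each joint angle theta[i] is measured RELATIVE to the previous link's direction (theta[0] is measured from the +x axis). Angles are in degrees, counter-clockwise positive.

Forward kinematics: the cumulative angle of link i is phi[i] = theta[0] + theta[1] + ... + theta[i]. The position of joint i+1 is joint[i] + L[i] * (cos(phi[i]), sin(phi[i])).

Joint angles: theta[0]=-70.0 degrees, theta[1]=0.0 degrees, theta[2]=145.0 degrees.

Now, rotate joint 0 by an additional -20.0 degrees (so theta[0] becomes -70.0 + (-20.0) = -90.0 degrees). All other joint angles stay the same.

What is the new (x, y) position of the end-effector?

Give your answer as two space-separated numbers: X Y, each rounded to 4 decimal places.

joint[0] = (0.0000, 0.0000)  (base)
link 0: phi[0] = -90 = -90 deg
  cos(-90 deg) = 0.0000, sin(-90 deg) = -1.0000
  joint[1] = (0.0000, 0.0000) + 4.5 * (0.0000, -1.0000) = (0.0000 + 0.0000, 0.0000 + -4.5000) = (0.0000, -4.5000)
link 1: phi[1] = -90 + 0 = -90 deg
  cos(-90 deg) = 0.0000, sin(-90 deg) = -1.0000
  joint[2] = (0.0000, -4.5000) + 8.6 * (0.0000, -1.0000) = (0.0000 + 0.0000, -4.5000 + -8.6000) = (0.0000, -13.1000)
link 2: phi[2] = -90 + 0 + 145 = 55 deg
  cos(55 deg) = 0.5736, sin(55 deg) = 0.8192
  joint[3] = (0.0000, -13.1000) + 1.6 * (0.5736, 0.8192) = (0.0000 + 0.9177, -13.1000 + 1.3106) = (0.9177, -11.7894)
End effector: (0.9177, -11.7894)

Answer: 0.9177 -11.7894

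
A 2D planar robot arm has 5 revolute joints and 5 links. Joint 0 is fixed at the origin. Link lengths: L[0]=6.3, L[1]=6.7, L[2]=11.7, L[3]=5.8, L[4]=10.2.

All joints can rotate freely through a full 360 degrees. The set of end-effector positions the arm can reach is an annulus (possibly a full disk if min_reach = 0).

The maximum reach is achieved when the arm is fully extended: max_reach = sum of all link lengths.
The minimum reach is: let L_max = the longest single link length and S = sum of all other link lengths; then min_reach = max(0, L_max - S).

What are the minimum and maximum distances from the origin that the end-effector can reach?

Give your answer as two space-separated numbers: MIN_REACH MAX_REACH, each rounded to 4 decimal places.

Answer: 0.0000 40.7000

Derivation:
Link lengths: [6.3, 6.7, 11.7, 5.8, 10.2]
max_reach = 6.3 + 6.7 + 11.7 + 5.8 + 10.2 = 40.7
L_max = max([6.3, 6.7, 11.7, 5.8, 10.2]) = 11.7
S (sum of others) = 40.7 - 11.7 = 29
min_reach = max(0, 11.7 - 29) = max(0, -17.3) = 0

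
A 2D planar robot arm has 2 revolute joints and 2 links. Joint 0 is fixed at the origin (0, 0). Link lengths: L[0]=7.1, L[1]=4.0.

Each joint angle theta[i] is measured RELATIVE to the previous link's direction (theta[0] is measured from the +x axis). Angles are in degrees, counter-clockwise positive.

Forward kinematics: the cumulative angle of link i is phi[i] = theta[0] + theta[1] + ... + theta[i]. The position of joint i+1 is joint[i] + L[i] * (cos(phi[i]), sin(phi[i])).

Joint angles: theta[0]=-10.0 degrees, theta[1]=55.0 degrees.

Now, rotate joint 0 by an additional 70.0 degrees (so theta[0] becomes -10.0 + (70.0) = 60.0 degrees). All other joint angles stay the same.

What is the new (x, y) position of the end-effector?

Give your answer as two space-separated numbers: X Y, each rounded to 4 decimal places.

joint[0] = (0.0000, 0.0000)  (base)
link 0: phi[0] = 60 = 60 deg
  cos(60 deg) = 0.5000, sin(60 deg) = 0.8660
  joint[1] = (0.0000, 0.0000) + 7.1 * (0.5000, 0.8660) = (0.0000 + 3.5500, 0.0000 + 6.1488) = (3.5500, 6.1488)
link 1: phi[1] = 60 + 55 = 115 deg
  cos(115 deg) = -0.4226, sin(115 deg) = 0.9063
  joint[2] = (3.5500, 6.1488) + 4 * (-0.4226, 0.9063) = (3.5500 + -1.6905, 6.1488 + 3.6252) = (1.8595, 9.7740)
End effector: (1.8595, 9.7740)

Answer: 1.8595 9.7740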